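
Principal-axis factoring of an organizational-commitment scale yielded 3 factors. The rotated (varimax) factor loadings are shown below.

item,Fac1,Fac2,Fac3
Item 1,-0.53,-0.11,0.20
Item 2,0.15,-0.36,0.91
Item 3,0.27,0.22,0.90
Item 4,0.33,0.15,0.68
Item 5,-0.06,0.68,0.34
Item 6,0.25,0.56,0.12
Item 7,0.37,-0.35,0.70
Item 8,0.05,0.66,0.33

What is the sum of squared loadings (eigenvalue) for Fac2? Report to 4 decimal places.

1.5467

SS loadings for Fac2 = (-0.11)² + (-0.36)² + 0.22² + 0.15² + 0.68² + 0.56² + (-0.35)² + 0.66² = 0.0121 + 0.1296 + 0.0484 + 0.0225 + 0.4624 + 0.3136 + 0.1225 + 0.4356 = 1.5467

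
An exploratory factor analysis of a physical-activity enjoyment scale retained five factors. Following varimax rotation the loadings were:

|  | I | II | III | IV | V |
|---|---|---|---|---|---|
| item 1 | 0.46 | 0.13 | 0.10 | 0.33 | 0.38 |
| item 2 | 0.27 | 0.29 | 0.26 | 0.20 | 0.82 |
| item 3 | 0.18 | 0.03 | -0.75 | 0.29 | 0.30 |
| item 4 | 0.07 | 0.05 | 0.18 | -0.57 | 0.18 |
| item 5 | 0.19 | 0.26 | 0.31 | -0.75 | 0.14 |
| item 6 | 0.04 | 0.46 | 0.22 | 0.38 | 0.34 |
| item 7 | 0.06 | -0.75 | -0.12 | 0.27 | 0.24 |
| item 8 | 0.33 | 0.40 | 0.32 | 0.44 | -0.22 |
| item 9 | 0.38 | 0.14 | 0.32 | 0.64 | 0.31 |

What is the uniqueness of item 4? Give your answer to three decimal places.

0.603

h² = 0.07² + 0.05² + 0.18² + (-0.57)² + 0.18² = 0.0049 + 0.0025 + 0.0324 + 0.3249 + 0.0324 = 0.3971
Uniqueness u² = 1 − h² = 1 − 0.3971 = 0.6029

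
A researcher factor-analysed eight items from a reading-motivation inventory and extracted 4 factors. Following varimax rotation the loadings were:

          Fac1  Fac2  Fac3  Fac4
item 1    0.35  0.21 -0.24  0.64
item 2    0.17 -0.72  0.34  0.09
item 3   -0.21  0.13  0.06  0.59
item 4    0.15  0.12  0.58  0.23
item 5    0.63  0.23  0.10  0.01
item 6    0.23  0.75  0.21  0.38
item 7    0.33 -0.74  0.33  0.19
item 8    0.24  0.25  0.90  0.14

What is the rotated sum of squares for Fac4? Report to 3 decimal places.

1.019

SS loadings for Fac4 = 0.64² + 0.09² + 0.59² + 0.23² + 0.01² + 0.38² + 0.19² + 0.14² = 0.4096 + 0.0081 + 0.3481 + 0.0529 + 0.0001 + 0.1444 + 0.0361 + 0.0196 = 1.0189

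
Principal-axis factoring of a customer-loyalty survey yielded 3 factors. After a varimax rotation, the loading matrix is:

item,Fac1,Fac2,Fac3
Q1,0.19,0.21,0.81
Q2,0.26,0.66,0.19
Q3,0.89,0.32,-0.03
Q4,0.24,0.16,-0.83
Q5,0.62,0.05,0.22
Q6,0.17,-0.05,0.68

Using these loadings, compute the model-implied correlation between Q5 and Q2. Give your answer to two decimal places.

0.24

r̂ = Σ λ_i·λ_j across factors = (0.62)(0.26) + (0.05)(0.66) + (0.22)(0.19)
  = +0.1612 +0.0330 +0.0418 = 0.2360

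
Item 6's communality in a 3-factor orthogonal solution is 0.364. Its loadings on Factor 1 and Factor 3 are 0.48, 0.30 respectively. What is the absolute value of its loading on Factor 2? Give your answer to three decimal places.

Under orthogonal rotation h² = Σλ², so λ_Factor 2² = h² − (0.3204) = 0.364 − 0.3204 = 0.0436.
|λ| = √0.0436 = 0.2088.

0.209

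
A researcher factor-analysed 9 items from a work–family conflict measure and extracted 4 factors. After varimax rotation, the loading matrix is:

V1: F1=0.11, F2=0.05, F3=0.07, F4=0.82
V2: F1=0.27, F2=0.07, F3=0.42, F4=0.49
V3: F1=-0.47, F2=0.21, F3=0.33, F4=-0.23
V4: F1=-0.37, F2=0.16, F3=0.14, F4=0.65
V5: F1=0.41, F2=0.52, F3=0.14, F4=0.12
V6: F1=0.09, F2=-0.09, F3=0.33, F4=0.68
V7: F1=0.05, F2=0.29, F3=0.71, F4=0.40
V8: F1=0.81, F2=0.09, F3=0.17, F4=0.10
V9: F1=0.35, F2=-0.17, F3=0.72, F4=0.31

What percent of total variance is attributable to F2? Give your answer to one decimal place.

SS loadings for F2 = 0.05² + 0.07² + 0.21² + 0.16² + 0.52² + (-0.09)² + 0.29² + 0.09² + (-0.17)² = 0.4767
With 9 standardized items, total variance = 9. Proportion = 0.4767/9 = 0.0530 → 5.30%.

5.3%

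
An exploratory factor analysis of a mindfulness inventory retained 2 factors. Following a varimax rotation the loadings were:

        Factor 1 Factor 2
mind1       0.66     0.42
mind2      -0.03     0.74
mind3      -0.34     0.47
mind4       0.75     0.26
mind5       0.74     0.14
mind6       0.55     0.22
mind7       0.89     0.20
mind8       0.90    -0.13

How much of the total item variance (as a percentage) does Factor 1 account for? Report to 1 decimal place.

44.6%

SS loadings for Factor 1 = 0.66² + (-0.03)² + (-0.34)² + 0.75² + 0.74² + 0.55² + 0.89² + 0.90² = 3.5668
With 8 standardized items, total variance = 8. Proportion = 3.5668/8 = 0.4459 → 44.59%.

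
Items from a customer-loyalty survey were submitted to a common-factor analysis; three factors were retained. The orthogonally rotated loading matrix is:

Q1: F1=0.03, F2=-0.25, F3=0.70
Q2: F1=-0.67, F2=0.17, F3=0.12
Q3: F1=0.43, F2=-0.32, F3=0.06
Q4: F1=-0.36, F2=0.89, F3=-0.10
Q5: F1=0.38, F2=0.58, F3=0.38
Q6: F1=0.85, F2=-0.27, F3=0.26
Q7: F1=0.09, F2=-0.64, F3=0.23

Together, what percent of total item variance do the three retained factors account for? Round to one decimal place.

60.4%

Communalities: 0.5534, 0.4922, 0.2909, 0.9317, 0.6252, 0.8630, 0.4706; Σh² = 4.2270.
Total variance with 7 standardized items is 7, so the solution explains 4.2270/7 = 0.6039 = 60.39%.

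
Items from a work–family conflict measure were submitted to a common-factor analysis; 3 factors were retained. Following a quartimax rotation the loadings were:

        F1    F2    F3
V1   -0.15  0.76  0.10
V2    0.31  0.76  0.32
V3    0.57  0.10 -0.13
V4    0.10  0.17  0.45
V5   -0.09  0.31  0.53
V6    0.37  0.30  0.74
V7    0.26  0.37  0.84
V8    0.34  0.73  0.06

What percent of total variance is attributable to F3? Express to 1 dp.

23.4%

SS loadings for F3 = 0.10² + 0.32² + (-0.13)² + 0.45² + 0.53² + 0.74² + 0.84² + 0.06² = 1.8695
With 8 standardized items, total variance = 8. Proportion = 1.8695/8 = 0.2337 → 23.37%.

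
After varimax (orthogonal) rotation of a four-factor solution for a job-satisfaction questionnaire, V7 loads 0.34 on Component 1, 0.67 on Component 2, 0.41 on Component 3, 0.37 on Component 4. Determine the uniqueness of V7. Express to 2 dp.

0.13

h² = 0.34² + 0.67² + 0.41² + 0.37² = 0.1156 + 0.4489 + 0.1681 + 0.1369 = 0.8695
Uniqueness u² = 1 − h² = 1 − 0.8695 = 0.1305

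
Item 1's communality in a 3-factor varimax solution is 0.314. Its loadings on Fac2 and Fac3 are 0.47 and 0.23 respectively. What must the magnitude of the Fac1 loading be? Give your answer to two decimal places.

0.20

Under orthogonal rotation h² = Σλ², so λ_Fac1² = h² − (0.2738) = 0.314 − 0.2738 = 0.0402.
|λ| = √0.0402 = 0.2005.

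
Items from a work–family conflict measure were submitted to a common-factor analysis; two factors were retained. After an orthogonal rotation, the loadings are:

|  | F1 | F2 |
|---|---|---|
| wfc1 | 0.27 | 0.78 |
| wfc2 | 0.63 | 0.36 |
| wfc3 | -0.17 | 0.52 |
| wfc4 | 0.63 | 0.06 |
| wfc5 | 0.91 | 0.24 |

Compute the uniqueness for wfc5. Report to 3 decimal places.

h² = 0.91² + 0.24² = 0.8281 + 0.0576 = 0.8857
Uniqueness u² = 1 − h² = 1 − 0.8857 = 0.1143

0.114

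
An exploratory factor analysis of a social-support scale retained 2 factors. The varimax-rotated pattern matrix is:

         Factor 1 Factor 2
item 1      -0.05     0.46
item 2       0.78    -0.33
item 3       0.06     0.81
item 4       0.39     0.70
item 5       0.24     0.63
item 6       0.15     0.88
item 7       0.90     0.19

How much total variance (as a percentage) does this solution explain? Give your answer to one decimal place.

Communalities: 0.2141, 0.7173, 0.6597, 0.6421, 0.4545, 0.7969, 0.8461; Σh² = 4.3307.
Total variance with 7 standardized items is 7, so the solution explains 4.3307/7 = 0.6187 = 61.87%.

61.9%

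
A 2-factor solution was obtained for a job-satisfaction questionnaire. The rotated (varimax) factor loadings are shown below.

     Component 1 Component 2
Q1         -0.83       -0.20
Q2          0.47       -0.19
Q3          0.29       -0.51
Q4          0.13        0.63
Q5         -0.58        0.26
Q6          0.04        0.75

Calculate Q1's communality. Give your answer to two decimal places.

0.73

h² = (-0.83)² + (-0.20)² = 0.6889 + 0.0400 = 0.7289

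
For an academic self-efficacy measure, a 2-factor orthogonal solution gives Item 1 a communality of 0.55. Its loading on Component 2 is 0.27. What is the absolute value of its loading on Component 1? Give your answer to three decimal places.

Under orthogonal rotation h² = Σλ², so λ_Component 1² = h² − (0.0729) = 0.55 − 0.0729 = 0.4771.
|λ| = √0.4771 = 0.6907.

0.691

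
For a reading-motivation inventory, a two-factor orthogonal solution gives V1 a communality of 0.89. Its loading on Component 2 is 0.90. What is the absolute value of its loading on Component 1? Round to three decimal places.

Under orthogonal rotation h² = Σλ², so λ_Component 1² = h² − (0.8100) = 0.89 − 0.8100 = 0.0800.
|λ| = √0.0800 = 0.2828.

0.283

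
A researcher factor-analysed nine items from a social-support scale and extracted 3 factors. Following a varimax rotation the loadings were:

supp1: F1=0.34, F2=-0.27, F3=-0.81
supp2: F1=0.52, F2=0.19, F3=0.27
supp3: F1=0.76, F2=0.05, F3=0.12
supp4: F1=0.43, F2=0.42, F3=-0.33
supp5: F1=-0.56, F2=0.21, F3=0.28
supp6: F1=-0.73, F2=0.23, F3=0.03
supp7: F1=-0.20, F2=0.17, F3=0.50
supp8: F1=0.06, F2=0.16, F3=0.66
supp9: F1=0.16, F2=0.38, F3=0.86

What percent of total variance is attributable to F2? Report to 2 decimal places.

SS loadings for F2 = (-0.27)² + 0.19² + 0.05² + 0.42² + 0.21² + 0.23² + 0.17² + 0.16² + 0.38² = 0.5838
With 9 standardized items, total variance = 9. Proportion = 0.5838/9 = 0.0649 → 6.49%.

6.49%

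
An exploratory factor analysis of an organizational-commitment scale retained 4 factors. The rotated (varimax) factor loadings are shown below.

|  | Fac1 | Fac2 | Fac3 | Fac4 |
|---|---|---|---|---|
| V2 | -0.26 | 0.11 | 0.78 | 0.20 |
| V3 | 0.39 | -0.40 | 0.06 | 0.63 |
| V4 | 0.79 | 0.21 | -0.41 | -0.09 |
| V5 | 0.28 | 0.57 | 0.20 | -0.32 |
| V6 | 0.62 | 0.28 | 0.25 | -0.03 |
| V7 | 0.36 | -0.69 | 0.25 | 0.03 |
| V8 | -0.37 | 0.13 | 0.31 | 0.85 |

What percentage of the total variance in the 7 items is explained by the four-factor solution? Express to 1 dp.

71.4%

Communalities: 0.7281, 0.7126, 0.8444, 0.5457, 0.5262, 0.6691, 0.9724; Σh² = 4.9985.
Total variance with 7 standardized items is 7, so the solution explains 4.9985/7 = 0.7141 = 71.41%.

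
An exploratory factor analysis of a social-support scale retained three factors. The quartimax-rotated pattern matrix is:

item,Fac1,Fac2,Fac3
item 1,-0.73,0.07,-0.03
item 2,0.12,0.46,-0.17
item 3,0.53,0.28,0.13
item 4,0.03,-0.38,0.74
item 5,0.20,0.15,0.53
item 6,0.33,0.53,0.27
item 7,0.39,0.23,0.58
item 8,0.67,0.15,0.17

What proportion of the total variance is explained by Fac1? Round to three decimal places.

0.197

SS loadings for Fac1 = (-0.73)² + 0.12² + 0.53² + 0.03² + 0.20² + 0.33² + 0.39² + 0.67² = 1.5790
Proportion of variance = 1.5790 / 8 = 0.1974.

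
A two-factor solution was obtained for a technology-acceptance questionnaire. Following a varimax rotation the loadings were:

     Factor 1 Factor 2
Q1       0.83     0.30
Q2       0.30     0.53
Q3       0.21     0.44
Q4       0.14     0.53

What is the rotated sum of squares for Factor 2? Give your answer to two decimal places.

0.85

SS loadings for Factor 2 = 0.30² + 0.53² + 0.44² + 0.53² = 0.0900 + 0.2809 + 0.1936 + 0.2809 = 0.8454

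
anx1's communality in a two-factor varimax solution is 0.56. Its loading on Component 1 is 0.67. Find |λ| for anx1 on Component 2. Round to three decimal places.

0.333

Under orthogonal rotation h² = Σλ², so λ_Component 2² = h² − (0.4489) = 0.56 − 0.4489 = 0.1111.
|λ| = √0.1111 = 0.3333.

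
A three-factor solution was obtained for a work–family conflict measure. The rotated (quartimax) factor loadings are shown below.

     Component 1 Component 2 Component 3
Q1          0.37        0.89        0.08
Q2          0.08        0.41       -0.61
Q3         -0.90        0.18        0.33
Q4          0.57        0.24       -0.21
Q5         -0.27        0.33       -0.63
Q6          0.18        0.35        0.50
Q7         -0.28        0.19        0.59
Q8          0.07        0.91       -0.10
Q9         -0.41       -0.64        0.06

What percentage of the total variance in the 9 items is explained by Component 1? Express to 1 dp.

SS loadings for Component 1 = 0.37² + 0.08² + (-0.90)² + 0.57² + (-0.27)² + 0.18² + (-0.28)² + 0.07² + (-0.41)² = 1.6349
With 9 standardized items, total variance = 9. Proportion = 1.6349/9 = 0.1817 → 18.17%.

18.2%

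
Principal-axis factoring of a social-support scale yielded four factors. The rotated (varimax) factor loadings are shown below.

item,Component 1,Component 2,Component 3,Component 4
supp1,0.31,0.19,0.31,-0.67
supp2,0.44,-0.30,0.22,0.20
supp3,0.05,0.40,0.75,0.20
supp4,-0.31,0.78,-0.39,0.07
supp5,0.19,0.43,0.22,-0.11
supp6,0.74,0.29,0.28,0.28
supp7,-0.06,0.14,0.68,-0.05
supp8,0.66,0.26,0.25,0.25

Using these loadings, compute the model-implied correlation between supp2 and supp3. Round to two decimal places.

0.11

r̂ = Σ λ_i·λ_j across factors = (0.44)(0.05) + (-0.30)(0.40) + (0.22)(0.75) + (0.20)(0.20)
  = +0.0220 -0.1200 +0.1650 +0.0400 = 0.1070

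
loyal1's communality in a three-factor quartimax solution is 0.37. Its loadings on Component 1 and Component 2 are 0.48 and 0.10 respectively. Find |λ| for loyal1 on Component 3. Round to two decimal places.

0.36

Under orthogonal rotation h² = Σλ², so λ_Component 3² = h² − (0.2404) = 0.37 − 0.2404 = 0.1296.
|λ| = √0.1296 = 0.3600.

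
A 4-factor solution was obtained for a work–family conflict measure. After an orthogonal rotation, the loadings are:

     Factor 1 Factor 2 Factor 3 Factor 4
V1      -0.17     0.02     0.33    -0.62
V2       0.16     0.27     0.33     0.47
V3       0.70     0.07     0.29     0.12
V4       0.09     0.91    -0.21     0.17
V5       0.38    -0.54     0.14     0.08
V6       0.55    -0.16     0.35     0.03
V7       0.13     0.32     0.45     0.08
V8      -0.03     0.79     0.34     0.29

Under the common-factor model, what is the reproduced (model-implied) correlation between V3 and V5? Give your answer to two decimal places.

r̂ = Σ λ_i·λ_j across factors = (0.70)(0.38) + (0.07)(-0.54) + (0.29)(0.14) + (0.12)(0.08)
  = +0.2660 -0.0378 +0.0406 +0.0096 = 0.2784

0.28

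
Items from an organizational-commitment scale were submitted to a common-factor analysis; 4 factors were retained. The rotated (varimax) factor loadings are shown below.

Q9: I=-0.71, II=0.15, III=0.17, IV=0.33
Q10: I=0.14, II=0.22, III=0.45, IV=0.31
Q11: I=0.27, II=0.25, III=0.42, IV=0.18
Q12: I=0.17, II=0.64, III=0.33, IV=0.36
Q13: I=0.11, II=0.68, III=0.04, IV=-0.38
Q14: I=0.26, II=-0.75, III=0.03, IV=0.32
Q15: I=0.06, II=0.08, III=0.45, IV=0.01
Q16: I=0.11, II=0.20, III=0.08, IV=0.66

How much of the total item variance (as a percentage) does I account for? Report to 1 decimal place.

SS loadings for I = (-0.71)² + 0.14² + 0.27² + 0.17² + 0.11² + 0.26² + 0.06² + 0.11² = 0.7209
With 8 standardized items, total variance = 8. Proportion = 0.7209/8 = 0.0901 → 9.01%.

9.0%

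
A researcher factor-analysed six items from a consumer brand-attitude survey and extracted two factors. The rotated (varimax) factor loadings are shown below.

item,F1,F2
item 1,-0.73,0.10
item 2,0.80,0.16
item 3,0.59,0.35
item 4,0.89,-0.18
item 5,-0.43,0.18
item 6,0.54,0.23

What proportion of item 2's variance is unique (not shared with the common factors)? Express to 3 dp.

0.334

h² = 0.80² + 0.16² = 0.6400 + 0.0256 = 0.6656
Uniqueness u² = 1 − h² = 1 − 0.6656 = 0.3344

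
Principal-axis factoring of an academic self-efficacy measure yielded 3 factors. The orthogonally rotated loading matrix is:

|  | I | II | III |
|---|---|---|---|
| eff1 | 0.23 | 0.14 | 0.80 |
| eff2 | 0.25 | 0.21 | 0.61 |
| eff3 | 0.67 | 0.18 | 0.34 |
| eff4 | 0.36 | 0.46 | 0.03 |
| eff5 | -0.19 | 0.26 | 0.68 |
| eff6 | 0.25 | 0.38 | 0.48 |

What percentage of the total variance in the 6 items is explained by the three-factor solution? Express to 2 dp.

52.23%

SS loadings by factor: 0.7925, 0.5197, 1.8214; total = 3.1336.
Total variance with 6 standardized items is 6, so the solution explains 3.1336/6 = 0.5223 = 52.23%.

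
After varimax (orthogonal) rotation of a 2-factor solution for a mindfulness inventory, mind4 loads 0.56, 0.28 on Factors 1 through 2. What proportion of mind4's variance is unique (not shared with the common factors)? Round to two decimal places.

h² = 0.56² + 0.28² = 0.3136 + 0.0784 = 0.3920
Uniqueness u² = 1 − h² = 1 − 0.3920 = 0.6080

0.61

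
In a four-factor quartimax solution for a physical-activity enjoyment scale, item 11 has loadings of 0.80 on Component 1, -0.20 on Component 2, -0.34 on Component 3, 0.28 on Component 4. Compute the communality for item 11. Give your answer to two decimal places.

0.87

h² = 0.80² + (-0.20)² + (-0.34)² + 0.28² = 0.6400 + 0.0400 + 0.1156 + 0.0784 = 0.8740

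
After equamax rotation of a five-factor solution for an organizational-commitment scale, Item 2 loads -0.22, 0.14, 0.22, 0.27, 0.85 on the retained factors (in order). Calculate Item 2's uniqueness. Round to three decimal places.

h² = (-0.22)² + 0.14² + 0.22² + 0.27² + 0.85² = 0.0484 + 0.0196 + 0.0484 + 0.0729 + 0.7225 = 0.9118
Uniqueness u² = 1 − h² = 1 − 0.9118 = 0.0882

0.088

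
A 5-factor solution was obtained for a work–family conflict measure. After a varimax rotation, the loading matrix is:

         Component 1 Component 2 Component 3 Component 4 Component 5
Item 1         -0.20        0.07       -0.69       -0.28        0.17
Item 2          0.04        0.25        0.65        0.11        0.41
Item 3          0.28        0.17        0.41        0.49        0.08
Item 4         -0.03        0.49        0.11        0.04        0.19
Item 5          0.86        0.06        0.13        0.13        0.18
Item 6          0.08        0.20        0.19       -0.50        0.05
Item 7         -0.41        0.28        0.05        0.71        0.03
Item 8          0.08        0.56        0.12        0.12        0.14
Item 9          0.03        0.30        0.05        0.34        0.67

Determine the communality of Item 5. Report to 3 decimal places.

h² = 0.86² + 0.06² + 0.13² + 0.13² + 0.18² = 0.7396 + 0.0036 + 0.0169 + 0.0169 + 0.0324 = 0.8094

0.809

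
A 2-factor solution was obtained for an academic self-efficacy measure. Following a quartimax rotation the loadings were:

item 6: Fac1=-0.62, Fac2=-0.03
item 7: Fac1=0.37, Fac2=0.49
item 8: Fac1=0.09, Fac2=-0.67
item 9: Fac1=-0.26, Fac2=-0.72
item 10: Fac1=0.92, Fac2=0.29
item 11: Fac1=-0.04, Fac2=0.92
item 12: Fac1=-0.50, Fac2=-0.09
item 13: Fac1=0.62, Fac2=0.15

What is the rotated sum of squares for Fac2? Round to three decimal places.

SS loadings for Fac2 = (-0.03)² + 0.49² + (-0.67)² + (-0.72)² + 0.29² + 0.92² + (-0.09)² + 0.15² = 0.0009 + 0.2401 + 0.4489 + 0.5184 + 0.0841 + 0.8464 + 0.0081 + 0.0225 = 2.1694

2.169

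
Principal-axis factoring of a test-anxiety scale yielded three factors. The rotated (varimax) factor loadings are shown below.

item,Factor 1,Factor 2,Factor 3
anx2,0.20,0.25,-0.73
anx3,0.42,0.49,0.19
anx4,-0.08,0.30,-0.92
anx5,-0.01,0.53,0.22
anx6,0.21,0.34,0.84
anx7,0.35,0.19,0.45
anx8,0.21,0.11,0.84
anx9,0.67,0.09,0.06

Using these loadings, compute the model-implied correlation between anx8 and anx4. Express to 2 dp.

r̂ = Σ λ_i·λ_j across factors = (0.21)(-0.08) + (0.11)(0.30) + (0.84)(-0.92)
  = -0.0168 +0.0330 -0.7728 = -0.7566

-0.76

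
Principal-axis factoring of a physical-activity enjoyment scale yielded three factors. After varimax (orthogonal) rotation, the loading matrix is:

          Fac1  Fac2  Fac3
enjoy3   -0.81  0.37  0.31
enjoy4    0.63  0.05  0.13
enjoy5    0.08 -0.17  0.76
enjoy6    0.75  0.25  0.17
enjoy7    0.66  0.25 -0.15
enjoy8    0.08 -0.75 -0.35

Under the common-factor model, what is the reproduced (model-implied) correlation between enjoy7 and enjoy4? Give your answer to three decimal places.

r̂ = Σ λ_i·λ_j across factors = (0.66)(0.63) + (0.25)(0.05) + (-0.15)(0.13)
  = +0.4158 +0.0125 -0.0195 = 0.4088

0.409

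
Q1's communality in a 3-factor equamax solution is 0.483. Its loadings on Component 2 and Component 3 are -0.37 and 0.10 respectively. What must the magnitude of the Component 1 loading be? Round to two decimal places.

Under orthogonal rotation h² = Σλ², so λ_Component 1² = h² − (0.1469) = 0.483 − 0.1469 = 0.3361.
|λ| = √0.3361 = 0.5797.

0.58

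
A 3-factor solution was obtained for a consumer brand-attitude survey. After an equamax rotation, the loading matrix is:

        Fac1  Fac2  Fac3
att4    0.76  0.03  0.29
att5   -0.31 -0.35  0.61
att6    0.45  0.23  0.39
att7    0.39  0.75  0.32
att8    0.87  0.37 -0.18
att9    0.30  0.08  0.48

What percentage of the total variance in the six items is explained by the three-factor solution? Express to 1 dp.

Communalities: 0.6626, 0.5907, 0.4075, 0.8170, 0.9262, 0.3268; Σh² = 3.7308.
Total variance with 6 standardized items is 6, so the solution explains 3.7308/6 = 0.6218 = 62.18%.

62.2%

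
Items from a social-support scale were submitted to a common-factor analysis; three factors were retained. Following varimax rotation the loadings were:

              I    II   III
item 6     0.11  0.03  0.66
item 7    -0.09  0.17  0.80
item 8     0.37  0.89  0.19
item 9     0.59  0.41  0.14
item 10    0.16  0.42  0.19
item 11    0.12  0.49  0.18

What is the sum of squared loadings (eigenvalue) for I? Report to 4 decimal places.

0.5452

SS loadings for I = 0.11² + (-0.09)² + 0.37² + 0.59² + 0.16² + 0.12² = 0.0121 + 0.0081 + 0.1369 + 0.3481 + 0.0256 + 0.0144 = 0.5452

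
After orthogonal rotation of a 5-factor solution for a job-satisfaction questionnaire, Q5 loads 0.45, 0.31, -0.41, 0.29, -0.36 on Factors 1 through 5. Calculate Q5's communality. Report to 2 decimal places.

h² = 0.45² + 0.31² + (-0.41)² + 0.29² + (-0.36)² = 0.2025 + 0.0961 + 0.1681 + 0.0841 + 0.1296 = 0.6804

0.68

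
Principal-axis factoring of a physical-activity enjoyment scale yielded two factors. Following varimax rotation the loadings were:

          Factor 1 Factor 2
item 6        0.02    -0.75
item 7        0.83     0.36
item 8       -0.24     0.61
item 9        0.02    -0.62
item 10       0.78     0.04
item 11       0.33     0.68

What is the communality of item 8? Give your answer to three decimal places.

0.430

h² = (-0.24)² + 0.61² = 0.0576 + 0.3721 = 0.4297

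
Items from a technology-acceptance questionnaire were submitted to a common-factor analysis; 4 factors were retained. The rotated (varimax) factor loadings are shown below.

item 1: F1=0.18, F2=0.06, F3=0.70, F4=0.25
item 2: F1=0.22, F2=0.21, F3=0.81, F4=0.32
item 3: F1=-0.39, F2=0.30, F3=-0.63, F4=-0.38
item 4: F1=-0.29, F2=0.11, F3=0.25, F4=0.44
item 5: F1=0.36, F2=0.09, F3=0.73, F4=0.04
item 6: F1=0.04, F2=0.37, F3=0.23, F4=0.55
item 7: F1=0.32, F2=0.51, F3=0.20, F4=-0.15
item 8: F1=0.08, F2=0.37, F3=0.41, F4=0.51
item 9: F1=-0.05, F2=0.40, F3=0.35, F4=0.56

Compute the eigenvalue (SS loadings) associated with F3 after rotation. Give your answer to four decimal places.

2.5219

SS loadings for F3 = 0.70² + 0.81² + (-0.63)² + 0.25² + 0.73² + 0.23² + 0.20² + 0.41² + 0.35² = 0.4900 + 0.6561 + 0.3969 + 0.0625 + 0.5329 + 0.0529 + 0.0400 + 0.1681 + 0.1225 = 2.5219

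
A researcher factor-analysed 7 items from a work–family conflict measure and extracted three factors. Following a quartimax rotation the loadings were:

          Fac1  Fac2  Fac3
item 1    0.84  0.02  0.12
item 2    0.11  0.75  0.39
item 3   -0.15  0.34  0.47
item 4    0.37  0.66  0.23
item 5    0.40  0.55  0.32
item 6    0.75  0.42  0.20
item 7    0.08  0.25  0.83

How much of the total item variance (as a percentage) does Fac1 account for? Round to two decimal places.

22.94%

SS loadings for Fac1 = 0.84² + 0.11² + (-0.15)² + 0.37² + 0.40² + 0.75² + 0.08² = 1.6060
With 7 standardized items, total variance = 7. Proportion = 1.6060/7 = 0.2294 → 22.94%.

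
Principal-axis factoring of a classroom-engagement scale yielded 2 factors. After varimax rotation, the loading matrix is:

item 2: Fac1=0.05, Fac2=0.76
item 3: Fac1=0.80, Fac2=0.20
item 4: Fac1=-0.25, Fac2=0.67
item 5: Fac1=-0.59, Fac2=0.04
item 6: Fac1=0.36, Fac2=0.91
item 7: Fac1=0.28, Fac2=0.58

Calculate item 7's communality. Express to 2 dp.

h² = 0.28² + 0.58² = 0.0784 + 0.3364 = 0.4148

0.41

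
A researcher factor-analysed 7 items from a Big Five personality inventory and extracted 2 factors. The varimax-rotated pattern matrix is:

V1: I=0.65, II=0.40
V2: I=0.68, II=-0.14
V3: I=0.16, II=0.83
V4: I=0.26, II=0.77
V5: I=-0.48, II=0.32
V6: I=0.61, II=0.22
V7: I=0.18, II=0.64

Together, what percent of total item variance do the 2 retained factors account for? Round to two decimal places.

51.93%

SS loadings by factor: 1.6130, 2.0218; total = 3.6348.
Total variance with 7 standardized items is 7, so the solution explains 3.6348/7 = 0.5193 = 51.93%.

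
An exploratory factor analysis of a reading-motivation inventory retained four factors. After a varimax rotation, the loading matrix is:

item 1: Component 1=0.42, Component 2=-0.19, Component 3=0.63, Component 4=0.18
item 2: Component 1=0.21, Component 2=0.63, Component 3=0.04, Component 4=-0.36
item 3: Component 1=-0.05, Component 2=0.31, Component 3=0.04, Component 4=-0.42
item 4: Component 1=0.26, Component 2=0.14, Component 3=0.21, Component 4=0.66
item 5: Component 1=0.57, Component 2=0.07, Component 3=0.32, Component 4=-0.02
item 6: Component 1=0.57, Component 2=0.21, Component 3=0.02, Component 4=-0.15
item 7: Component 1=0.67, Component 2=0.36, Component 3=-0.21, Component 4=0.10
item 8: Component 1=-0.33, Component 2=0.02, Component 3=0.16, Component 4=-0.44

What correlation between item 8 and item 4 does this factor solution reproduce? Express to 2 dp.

-0.34

r̂ = Σ λ_i·λ_j across factors = (-0.33)(0.26) + (0.02)(0.14) + (0.16)(0.21) + (-0.44)(0.66)
  = -0.0858 +0.0028 +0.0336 -0.2904 = -0.3398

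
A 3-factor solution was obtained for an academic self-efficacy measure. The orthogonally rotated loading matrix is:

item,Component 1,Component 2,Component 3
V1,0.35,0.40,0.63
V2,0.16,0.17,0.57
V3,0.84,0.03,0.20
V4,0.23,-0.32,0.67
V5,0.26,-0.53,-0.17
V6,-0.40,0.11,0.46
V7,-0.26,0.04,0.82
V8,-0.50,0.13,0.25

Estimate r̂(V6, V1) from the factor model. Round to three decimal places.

0.194

r̂ = Σ λ_i·λ_j across factors = (-0.40)(0.35) + (0.11)(0.40) + (0.46)(0.63)
  = -0.1400 +0.0440 +0.2898 = 0.1938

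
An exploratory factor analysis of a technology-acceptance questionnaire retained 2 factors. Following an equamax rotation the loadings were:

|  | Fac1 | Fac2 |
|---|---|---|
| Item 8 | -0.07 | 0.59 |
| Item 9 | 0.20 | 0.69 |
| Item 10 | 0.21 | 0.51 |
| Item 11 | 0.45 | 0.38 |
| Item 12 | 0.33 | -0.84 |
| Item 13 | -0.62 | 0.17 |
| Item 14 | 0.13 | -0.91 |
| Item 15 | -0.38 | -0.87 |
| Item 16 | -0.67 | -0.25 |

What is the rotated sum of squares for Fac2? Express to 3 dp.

SS loadings for Fac2 = 0.59² + 0.69² + 0.51² + 0.38² + (-0.84)² + 0.17² + (-0.91)² + (-0.87)² + (-0.25)² = 0.3481 + 0.4761 + 0.2601 + 0.1444 + 0.7056 + 0.0289 + 0.8281 + 0.7569 + 0.0625 = 3.6107

3.611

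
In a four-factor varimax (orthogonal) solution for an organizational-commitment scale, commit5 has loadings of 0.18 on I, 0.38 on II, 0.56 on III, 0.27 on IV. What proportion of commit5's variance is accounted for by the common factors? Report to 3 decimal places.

0.563

h² = 0.18² + 0.38² + 0.56² + 0.27² = 0.0324 + 0.1444 + 0.3136 + 0.0729 = 0.5633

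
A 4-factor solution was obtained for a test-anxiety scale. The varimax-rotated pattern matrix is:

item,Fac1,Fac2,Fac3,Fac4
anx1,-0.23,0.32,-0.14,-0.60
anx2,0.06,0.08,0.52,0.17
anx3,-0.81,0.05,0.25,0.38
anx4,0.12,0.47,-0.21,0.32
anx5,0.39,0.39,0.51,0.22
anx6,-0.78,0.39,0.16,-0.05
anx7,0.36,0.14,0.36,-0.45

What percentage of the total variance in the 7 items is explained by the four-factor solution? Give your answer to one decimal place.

56.8%

SS loadings by factor: 1.6171, 0.6560, 0.8119, 0.8891; total = 3.9741.
Total variance with 7 standardized items is 7, so the solution explains 3.9741/7 = 0.5677 = 56.77%.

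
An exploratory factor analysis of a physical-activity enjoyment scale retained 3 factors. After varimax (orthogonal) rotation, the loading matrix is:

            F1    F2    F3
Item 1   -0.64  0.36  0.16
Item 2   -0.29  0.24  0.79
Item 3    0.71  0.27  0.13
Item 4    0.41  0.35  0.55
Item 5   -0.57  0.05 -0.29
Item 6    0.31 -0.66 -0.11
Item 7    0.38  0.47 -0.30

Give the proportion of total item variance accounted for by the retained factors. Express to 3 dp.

0.561

SS loadings by factor: 1.7313, 1.0416, 1.1553; total = 3.9282.
Total variance with 7 standardized items is 7, so the solution explains 3.9282/7 = 0.5612.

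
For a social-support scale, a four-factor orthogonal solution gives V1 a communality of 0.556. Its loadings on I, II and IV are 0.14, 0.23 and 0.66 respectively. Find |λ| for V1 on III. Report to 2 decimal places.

Under orthogonal rotation h² = Σλ², so λ_III² = h² − (0.5081) = 0.556 − 0.5081 = 0.0479.
|λ| = √0.0479 = 0.2189.

0.22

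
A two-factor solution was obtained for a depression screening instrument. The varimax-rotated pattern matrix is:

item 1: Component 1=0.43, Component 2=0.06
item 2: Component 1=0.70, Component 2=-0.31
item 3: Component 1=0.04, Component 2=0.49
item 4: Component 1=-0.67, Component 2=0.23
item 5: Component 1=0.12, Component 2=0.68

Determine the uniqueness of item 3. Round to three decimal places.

h² = 0.04² + 0.49² = 0.0016 + 0.2401 = 0.2417
Uniqueness u² = 1 − h² = 1 − 0.2417 = 0.7583

0.758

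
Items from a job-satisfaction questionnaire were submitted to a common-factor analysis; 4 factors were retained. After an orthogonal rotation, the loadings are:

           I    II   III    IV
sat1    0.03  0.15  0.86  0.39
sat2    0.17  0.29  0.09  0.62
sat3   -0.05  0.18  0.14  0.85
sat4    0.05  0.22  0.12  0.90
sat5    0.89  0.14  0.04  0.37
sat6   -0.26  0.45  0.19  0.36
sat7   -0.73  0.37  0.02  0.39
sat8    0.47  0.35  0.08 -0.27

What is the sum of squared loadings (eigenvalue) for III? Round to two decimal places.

SS loadings for III = 0.86² + 0.09² + 0.14² + 0.12² + 0.04² + 0.19² + 0.02² + 0.08² = 0.7396 + 0.0081 + 0.0196 + 0.0144 + 0.0016 + 0.0361 + 0.0004 + 0.0064 = 0.8262

0.83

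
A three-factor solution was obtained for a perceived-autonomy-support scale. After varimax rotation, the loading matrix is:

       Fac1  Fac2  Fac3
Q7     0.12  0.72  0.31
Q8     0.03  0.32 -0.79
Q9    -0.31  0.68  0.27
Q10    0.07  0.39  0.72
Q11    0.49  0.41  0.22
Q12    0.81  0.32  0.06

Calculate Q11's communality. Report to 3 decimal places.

0.457

h² = 0.49² + 0.41² + 0.22² = 0.2401 + 0.1681 + 0.0484 = 0.4566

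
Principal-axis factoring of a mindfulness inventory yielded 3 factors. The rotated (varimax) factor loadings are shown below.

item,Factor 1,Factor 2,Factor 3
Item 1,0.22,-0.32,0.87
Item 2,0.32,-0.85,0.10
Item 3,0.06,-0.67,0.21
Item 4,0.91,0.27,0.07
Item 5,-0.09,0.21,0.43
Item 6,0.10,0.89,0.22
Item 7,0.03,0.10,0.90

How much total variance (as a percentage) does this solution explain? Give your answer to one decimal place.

72.2%

SS loadings by factor: 1.0015, 2.1929, 1.8592; total = 5.0536.
Total variance with 7 standardized items is 7, so the solution explains 5.0536/7 = 0.7219 = 72.19%.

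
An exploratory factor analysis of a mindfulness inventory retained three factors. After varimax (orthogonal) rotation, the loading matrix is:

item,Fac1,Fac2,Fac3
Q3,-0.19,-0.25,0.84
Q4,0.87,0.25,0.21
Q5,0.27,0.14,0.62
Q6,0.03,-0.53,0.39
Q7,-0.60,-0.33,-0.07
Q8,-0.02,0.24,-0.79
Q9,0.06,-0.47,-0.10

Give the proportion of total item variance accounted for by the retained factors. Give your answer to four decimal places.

0.5670

Communalities: 0.8042, 0.8635, 0.4769, 0.4339, 0.4738, 0.6821, 0.2345; Σh² = 3.9689.
Total variance with 7 standardized items is 7, so the solution explains 3.9689/7 = 0.5670.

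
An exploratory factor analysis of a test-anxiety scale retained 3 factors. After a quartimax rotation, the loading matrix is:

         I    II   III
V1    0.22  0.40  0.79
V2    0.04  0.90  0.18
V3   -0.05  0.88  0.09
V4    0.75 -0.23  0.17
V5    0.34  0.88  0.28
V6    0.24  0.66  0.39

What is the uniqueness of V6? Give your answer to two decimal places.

h² = 0.24² + 0.66² + 0.39² = 0.0576 + 0.4356 + 0.1521 = 0.6453
Uniqueness u² = 1 − h² = 1 − 0.6453 = 0.3547

0.35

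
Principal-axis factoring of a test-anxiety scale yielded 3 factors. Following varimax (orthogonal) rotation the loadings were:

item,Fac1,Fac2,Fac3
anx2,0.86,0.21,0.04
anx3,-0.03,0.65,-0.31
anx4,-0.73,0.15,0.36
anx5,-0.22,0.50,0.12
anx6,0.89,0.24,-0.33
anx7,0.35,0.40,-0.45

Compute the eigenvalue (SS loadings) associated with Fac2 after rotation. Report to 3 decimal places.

0.957

SS loadings for Fac2 = 0.21² + 0.65² + 0.15² + 0.50² + 0.24² + 0.40² = 0.0441 + 0.4225 + 0.0225 + 0.2500 + 0.0576 + 0.1600 = 0.9567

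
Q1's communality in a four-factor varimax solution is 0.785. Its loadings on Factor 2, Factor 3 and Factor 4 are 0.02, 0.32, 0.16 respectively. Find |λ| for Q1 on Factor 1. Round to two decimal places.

0.81

Under orthogonal rotation h² = Σλ², so λ_Factor 1² = h² − (0.1284) = 0.785 − 0.1284 = 0.6566.
|λ| = √0.6566 = 0.8103.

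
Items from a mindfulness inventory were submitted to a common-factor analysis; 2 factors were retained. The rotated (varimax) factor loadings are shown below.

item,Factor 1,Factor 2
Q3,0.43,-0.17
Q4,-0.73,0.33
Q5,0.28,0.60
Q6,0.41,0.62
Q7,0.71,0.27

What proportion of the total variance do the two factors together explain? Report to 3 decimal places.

0.485

SS loadings by factor: 1.4684, 0.9551; total = 2.4235.
Total variance with 5 standardized items is 5, so the solution explains 2.4235/5 = 0.4847.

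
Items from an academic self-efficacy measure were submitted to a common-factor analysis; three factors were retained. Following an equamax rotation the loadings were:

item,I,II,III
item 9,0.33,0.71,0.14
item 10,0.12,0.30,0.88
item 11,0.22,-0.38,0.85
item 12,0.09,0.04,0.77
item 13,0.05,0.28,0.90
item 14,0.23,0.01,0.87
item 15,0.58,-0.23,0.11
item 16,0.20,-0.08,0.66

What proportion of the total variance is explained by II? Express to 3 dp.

SS loadings for II = 0.71² + 0.30² + (-0.38)² + 0.04² + 0.28² + 0.01² + (-0.23)² + (-0.08)² = 0.8779
Proportion of variance = 0.8779 / 8 = 0.1097.

0.110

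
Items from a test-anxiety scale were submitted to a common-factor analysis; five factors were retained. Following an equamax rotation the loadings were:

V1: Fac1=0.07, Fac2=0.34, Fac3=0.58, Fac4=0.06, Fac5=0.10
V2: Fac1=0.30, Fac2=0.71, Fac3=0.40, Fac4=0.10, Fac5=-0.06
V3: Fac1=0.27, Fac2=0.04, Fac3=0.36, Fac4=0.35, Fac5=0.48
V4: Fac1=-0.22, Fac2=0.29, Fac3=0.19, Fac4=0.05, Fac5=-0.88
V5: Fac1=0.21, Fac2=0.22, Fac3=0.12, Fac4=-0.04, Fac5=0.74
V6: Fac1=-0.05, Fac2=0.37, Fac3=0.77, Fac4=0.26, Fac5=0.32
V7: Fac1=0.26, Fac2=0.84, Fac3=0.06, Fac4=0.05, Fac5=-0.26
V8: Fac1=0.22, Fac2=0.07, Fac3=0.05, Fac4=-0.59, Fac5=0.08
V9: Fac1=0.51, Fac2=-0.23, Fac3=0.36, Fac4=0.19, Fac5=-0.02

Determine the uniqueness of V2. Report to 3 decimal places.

h² = 0.30² + 0.71² + 0.40² + 0.10² + (-0.06)² = 0.0900 + 0.5041 + 0.1600 + 0.0100 + 0.0036 = 0.7677
Uniqueness u² = 1 − h² = 1 − 0.7677 = 0.2323

0.232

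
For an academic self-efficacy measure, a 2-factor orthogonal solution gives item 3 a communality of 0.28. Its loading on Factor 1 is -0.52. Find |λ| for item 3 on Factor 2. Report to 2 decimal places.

0.10

Under orthogonal rotation h² = Σλ², so λ_Factor 2² = h² − (0.2704) = 0.28 − 0.2704 = 0.0096.
|λ| = √0.0096 = 0.0980.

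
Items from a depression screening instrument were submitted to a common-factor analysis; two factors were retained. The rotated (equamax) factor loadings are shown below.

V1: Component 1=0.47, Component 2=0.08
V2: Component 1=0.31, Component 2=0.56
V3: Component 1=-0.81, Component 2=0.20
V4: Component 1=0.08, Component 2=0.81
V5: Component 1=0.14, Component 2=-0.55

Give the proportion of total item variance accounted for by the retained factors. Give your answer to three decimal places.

0.464

Communalities: 0.2273, 0.4097, 0.6961, 0.6625, 0.3221; Σh² = 2.3177.
Total variance with 5 standardized items is 5, so the solution explains 2.3177/5 = 0.4635.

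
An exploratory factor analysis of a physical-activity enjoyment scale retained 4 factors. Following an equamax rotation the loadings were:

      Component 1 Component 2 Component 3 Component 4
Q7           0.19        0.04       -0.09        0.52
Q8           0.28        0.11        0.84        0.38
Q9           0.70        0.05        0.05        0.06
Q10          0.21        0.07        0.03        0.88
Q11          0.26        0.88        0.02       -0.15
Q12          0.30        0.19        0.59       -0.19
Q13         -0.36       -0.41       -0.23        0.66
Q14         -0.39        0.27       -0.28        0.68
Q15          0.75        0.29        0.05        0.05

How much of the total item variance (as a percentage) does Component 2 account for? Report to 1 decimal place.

SS loadings for Component 2 = 0.04² + 0.11² + 0.05² + 0.07² + 0.88² + 0.19² + (-0.41)² + 0.27² + 0.29² = 1.1567
With 9 standardized items, total variance = 9. Proportion = 1.1567/9 = 0.1285 → 12.85%.

12.9%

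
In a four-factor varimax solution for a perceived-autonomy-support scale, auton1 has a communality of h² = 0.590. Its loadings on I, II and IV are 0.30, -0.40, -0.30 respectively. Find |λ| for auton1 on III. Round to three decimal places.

Under orthogonal rotation h² = Σλ², so λ_III² = h² − (0.3400) = 0.590 − 0.3400 = 0.2500.
|λ| = √0.2500 = 0.5000.

0.500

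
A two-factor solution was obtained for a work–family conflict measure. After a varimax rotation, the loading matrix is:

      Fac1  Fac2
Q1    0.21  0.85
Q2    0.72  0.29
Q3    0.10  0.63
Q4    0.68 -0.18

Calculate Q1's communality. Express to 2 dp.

0.77

h² = 0.21² + 0.85² = 0.0441 + 0.7225 = 0.7666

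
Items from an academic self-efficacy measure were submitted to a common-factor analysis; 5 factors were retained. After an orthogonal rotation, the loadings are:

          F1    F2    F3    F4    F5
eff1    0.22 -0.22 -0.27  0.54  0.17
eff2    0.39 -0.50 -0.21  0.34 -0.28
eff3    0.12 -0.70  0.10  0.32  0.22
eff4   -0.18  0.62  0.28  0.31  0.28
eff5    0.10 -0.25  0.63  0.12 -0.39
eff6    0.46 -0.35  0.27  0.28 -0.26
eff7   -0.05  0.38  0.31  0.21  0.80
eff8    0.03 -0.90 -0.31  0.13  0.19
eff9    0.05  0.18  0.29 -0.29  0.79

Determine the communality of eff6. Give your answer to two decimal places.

0.55

h² = 0.46² + (-0.35)² + 0.27² + 0.28² + (-0.26)² = 0.2116 + 0.1225 + 0.0729 + 0.0784 + 0.0676 = 0.5530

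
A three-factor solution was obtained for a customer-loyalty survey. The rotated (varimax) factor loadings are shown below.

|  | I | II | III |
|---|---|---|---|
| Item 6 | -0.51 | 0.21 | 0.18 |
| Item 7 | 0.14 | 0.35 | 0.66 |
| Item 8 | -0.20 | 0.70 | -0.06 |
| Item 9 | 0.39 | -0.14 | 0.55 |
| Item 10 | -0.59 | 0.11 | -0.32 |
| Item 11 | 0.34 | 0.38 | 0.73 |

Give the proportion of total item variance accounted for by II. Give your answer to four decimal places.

SS loadings for II = 0.21² + 0.35² + 0.70² + (-0.14)² + 0.11² + 0.38² = 0.8327
Proportion of variance = 0.8327 / 6 = 0.1388.

0.1388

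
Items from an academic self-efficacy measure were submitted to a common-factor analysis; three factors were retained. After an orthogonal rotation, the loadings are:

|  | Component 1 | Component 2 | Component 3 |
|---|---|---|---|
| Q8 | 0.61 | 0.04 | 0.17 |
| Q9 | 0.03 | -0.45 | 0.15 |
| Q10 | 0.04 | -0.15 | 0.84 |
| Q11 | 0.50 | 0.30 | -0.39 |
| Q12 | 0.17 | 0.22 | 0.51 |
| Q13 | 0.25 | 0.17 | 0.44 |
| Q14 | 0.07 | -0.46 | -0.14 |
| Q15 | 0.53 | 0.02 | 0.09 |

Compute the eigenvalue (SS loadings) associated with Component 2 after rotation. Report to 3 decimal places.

SS loadings for Component 2 = 0.04² + (-0.45)² + (-0.15)² + 0.30² + 0.22² + 0.17² + (-0.46)² + 0.02² = 0.0016 + 0.2025 + 0.0225 + 0.0900 + 0.0484 + 0.0289 + 0.2116 + 0.0004 = 0.6059

0.606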